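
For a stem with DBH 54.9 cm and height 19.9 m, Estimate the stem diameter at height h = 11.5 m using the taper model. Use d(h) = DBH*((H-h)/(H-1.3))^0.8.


Taper: d(h) = DBH * ((H - h) / (H - 1.3))^0.8
Numerator = H - h = 19.9 - 11.5 = 8.4 m
Denominator = H - 1.3 = 19.9 - 1.3 = 18.6 m
Ratio = 8.4 / 18.6 = 0.45161
d = 54.9 * 0.45161^0.8 = 29.1 cm

29.1


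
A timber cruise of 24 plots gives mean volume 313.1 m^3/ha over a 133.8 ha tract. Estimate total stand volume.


Formula: Total Volume = Mean Volume per ha * Total Area
Total Volume = 313.1 m^3/ha * 133.8 ha
Total Volume = 41893 m^3

41893


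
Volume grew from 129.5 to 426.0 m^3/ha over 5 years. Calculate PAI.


Formula: PAI = (V_T2 - V_T1) / (T2 - T1)
Volume increment = 426.0 - 129.5 = 296.5 m^3/ha
PAI = 296.5 / 5 = 59.3 m^3/ha/year

59.3


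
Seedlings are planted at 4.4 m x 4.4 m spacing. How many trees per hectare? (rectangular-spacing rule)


Formula: TPH = 10000 m^2/ha / (spacing_x * spacing_y)
Area per tree = 4.4 m * 4.4 m = 19.36 m^2
TPH = 10000 / 19.36 = 517 trees/ha

517


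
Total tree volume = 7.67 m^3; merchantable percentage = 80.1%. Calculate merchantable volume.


Formula: MV = V_total * (merchantable_pct / 100)
Merchantable fraction = 80.1% / 100 = 0.801
MV = 7.67 m^3 * 0.801 = 6.144 m^3

6.144


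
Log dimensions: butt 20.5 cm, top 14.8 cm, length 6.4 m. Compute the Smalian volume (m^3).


Smalian: V = (A1 + A2)/2 * L,  A = pi*(D/200)^2
A1 = pi*(20.5/200)^2 = 0.033006 m^2
A2 = pi*(14.8/200)^2 = 0.017203 m^2
V = (0.033006+0.017203)/2*6.4 = 0.1607 m^3

0.1607


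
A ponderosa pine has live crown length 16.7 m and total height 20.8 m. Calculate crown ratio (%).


Formula: Crown Ratio = (Crown Length / Total Height) * 100
CR = (16.7 m / 20.8 m) * 100
CR = 0.8029 * 100 = 80.3%

80.3


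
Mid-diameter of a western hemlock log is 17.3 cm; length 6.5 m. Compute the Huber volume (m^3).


Huber: V = Am * L,  Am = pi*(Dm/200)^2
Am = pi*(17.3/200)^2 = 0.023506 m^2
V = 0.023506*6.5 = 0.1528 m^3

0.1528


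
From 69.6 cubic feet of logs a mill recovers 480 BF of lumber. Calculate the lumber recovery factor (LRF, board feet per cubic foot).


Formula: LRF = Lumber Output (BF) / Log Input (ft^3)
LRF = 480 BF / 69.6 ft^3
LRF = 6.9 BF/ft^3

6.9


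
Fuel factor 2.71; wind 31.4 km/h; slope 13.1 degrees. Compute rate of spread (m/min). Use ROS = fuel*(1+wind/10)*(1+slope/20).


Formula: ROS = fuel * (1 + wind/10) * (1 + slope/20)
Wind factor = 1 + 31.4/10 = 4.14
Slope factor = 1 + 13.1/20 = 1.655
ROS = 2.71 * 4.14 * 1.655 = 18.57 m/min

18.57


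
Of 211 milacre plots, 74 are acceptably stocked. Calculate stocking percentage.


Formula: Stocking % = stocked plots / total plots * 100
Stocking = 74 / 211 * 100
Stocking = 0.3507 * 100 = 35.1%

35.1


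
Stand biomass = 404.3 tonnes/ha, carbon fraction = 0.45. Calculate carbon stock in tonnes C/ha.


Formula: Carbon Stock = Biomass * Carbon Fraction
C = 404.3 t/ha * 0.45
C = 181.9 t C/ha

181.9


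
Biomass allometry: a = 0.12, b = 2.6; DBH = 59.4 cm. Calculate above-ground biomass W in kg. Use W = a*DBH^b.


Formula: W = a * DBH^b  (allometric power law)
DBH^b = 59.4^2.6 = 40911.4391
W = 0.12 * 40911.4391 = 4909.4 kg

4909.4


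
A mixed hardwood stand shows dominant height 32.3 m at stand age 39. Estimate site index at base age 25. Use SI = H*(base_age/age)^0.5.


Formula: SI = H_dom * (base_age / age)^0.5
Age ratio = 25 / 39 = 0.64103
sqrt(age_ratio) = 0.80064
SI = 32.3 * 0.80064 = 25.9 m

25.9


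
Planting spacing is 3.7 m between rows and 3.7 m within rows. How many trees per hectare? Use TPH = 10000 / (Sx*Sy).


Formula: TPH = 10000 m^2/ha / (spacing_x * spacing_y)
Area per tree = 3.7 m * 3.7 m = 13.69 m^2
TPH = 10000 / 13.69 = 730 trees/ha

730


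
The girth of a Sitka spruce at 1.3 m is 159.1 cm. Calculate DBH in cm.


Formula: DBH = C / pi
DBH = 159.1 / pi
pi = 3.14159...
DBH = 50.6 cm

50.6


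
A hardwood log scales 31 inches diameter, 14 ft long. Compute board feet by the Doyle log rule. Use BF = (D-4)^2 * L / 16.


Doyle: BF = (D - 4)^2 * L / 16
Adjusted diameter = 31 - 4 = 27 in
(D-4)^2 = 27^2 = 729
BF = 729 * 14 / 16 = 638 BF

638


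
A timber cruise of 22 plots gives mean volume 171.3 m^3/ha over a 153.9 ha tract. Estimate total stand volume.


Formula: Total Volume = Mean Volume per ha * Total Area
Total Volume = 171.3 m^3/ha * 153.9 ha
Total Volume = 26363 m^3

26363


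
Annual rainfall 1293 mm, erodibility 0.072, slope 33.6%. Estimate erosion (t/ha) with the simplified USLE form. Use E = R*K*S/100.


Formula: E = R * K * S / 100  (simplified USLE)
R * K = 1293 * 0.072 = 93.096
E = 93.096 * 33.6 / 100 = 31.28 t/ha

31.28


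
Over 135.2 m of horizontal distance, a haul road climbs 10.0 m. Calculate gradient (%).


Formula: Gradient = rise / run * 100
Gradient = 10.0 / 135.2 * 100 = 7.4%

7.4


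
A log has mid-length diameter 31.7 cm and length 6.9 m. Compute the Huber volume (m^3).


Huber: V = Am * L,  Am = pi*(Dm/200)^2
Am = pi*(31.7/200)^2 = 0.078924 m^2
V = 0.078924*6.9 = 0.5446 m^3

0.5446


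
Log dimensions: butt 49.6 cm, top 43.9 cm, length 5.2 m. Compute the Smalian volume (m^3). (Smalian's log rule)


Smalian: V = (A1 + A2)/2 * L,  A = pi*(D/200)^2
A1 = pi*(49.6/200)^2 = 0.193221 m^2
A2 = pi*(43.9/200)^2 = 0.151363 m^2
V = (0.193221+0.151363)/2*5.2 = 0.8959 m^3

0.8959


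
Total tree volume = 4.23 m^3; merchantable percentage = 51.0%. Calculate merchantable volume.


Formula: MV = V_total * (merchantable_pct / 100)
Merchantable fraction = 51.0% / 100 = 0.51
MV = 4.23 m^3 * 0.51 = 2.157 m^3

2.157


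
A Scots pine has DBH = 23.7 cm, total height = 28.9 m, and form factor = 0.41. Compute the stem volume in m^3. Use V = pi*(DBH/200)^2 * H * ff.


Formula: V = pi * (DBH/200)^2 * H * ff
Radius = DBH/200 = 23.7/200 = 0.1185 m
Radius^2 = 0.1185^2 = 0.01404225 m^2
V = pi * 0.01404225 * 28.9 * 0.41
V = 0.523 m^3

0.523


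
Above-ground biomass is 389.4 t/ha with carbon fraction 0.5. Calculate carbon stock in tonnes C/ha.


Formula: Carbon Stock = Biomass * Carbon Fraction
C = 389.4 t/ha * 0.5
C = 194.7 t C/ha

194.7


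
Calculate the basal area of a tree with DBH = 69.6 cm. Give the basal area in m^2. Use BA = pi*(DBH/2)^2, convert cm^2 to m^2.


Formula: BA = pi * (DBH/2)^2 / 10000  (cm^2 to m^2)
Radius = DBH/2 = 69.6/2 = 34.8 cm
BA = pi * 34.8^2 / 10000
   = 3804.5944 cm^2 / 10000
   = 0.3805 m^2

0.3805


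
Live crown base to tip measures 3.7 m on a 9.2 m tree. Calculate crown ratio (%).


Formula: Crown Ratio = (Crown Length / Total Height) * 100
CR = (3.7 m / 9.2 m) * 100
CR = 0.4022 * 100 = 40.2%

40.2


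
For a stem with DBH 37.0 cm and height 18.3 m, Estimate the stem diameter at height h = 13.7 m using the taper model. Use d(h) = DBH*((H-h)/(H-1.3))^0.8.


Taper: d(h) = DBH * ((H - h) / (H - 1.3))^0.8
Numerator = H - h = 18.3 - 13.7 = 4.6 m
Denominator = H - 1.3 = 18.3 - 1.3 = 17.0 m
Ratio = 4.6 / 17.0 = 0.27059
d = 37.0 * 0.27059^0.8 = 13.0 cm

13.0


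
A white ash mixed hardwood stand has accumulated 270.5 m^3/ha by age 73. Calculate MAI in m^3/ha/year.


Formula: MAI = Total Volume / Stand Age
MAI = 270.5 m^3/ha / 73 years
MAI = 3.71 m^3/ha/year

3.71


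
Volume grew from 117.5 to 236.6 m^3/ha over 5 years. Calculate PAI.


Formula: PAI = (V_T2 - V_T1) / (T2 - T1)
Volume increment = 236.6 - 117.5 = 119.1 m^3/ha
PAI = 119.1 / 5 = 23.82 m^3/ha/year

23.82


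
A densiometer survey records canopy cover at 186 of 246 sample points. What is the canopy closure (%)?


Formula: Canopy closure = covered points / total points * 100
Closure = 186 / 246 * 100
Closure = 0.7561 * 100 = 75.6%

75.6


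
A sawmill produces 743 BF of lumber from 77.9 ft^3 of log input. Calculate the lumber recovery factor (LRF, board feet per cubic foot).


Formula: LRF = Lumber Output (BF) / Log Input (ft^3)
LRF = 743 BF / 77.9 ft^3
LRF = 9.54 BF/ft^3

9.54


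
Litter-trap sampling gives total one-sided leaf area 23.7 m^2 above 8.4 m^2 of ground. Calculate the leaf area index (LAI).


Formula: LAI = total leaf area / ground area  (dimensionless)
LAI = 23.7 m^2 / 8.4 m^2
LAI = 2.82

2.82


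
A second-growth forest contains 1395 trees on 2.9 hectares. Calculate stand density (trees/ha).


Formula: Stand Density = N_trees / Area_ha
Density = 1395 trees / 2.9 ha
Density = 481 trees/ha

481


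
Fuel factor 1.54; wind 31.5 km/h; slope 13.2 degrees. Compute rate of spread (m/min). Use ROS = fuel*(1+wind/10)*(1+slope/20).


Formula: ROS = fuel * (1 + wind/10) * (1 + slope/20)
Wind factor = 1 + 31.5/10 = 4.15
Slope factor = 1 + 13.2/20 = 1.66
ROS = 1.54 * 4.15 * 1.66 = 10.61 m/min

10.61


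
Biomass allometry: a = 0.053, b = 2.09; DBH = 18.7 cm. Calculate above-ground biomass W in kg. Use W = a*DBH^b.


Formula: W = a * DBH^b  (allometric power law)
DBH^b = 18.7^2.09 = 455.1441
W = 0.053 * 455.1441 = 24.1 kg

24.1


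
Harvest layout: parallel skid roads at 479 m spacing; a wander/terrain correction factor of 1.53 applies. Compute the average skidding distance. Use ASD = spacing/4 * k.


Formula: ASD = (spacing / 4) * correction
Uncorrected distance = spacing / 4 = 479 / 4 = 119.75 m
ASD = 119.75 * 1.53 = 183 m

183


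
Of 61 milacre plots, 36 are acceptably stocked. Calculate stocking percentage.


Formula: Stocking % = stocked plots / total plots * 100
Stocking = 36 / 61 * 100
Stocking = 0.5902 * 100 = 59.0%

59.0


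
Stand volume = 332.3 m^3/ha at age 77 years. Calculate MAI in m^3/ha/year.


Formula: MAI = Total Volume / Stand Age
MAI = 332.3 m^3/ha / 77 years
MAI = 4.32 m^3/ha/year

4.32


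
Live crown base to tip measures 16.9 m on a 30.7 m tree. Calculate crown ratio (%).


Formula: Crown Ratio = (Crown Length / Total Height) * 100
CR = (16.9 m / 30.7 m) * 100
CR = 0.5505 * 100 = 55.0%

55.0


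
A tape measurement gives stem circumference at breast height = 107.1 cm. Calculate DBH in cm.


Formula: DBH = C / pi
DBH = 107.1 / pi
pi = 3.14159...
DBH = 34.1 cm

34.1


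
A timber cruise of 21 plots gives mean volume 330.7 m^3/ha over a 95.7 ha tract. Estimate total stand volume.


Formula: Total Volume = Mean Volume per ha * Total Area
Total Volume = 330.7 m^3/ha * 95.7 ha
Total Volume = 31648 m^3

31648


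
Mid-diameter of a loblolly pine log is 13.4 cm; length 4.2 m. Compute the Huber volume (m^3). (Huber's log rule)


Huber: V = Am * L,  Am = pi*(Dm/200)^2
Am = pi*(13.4/200)^2 = 0.014103 m^2
V = 0.014103*4.2 = 0.0592 m^3

0.0592


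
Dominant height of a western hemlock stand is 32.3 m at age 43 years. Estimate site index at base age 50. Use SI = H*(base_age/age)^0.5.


Formula: SI = H_dom * (base_age / age)^0.5
Age ratio = 50 / 43 = 1.16279
sqrt(age_ratio) = 1.07833
SI = 32.3 * 1.07833 = 34.8 m

34.8


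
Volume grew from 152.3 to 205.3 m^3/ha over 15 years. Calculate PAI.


Formula: PAI = (V_T2 - V_T1) / (T2 - T1)
Volume increment = 205.3 - 152.3 = 53.0 m^3/ha
PAI = 53.0 / 15 = 3.53 m^3/ha/year

3.53


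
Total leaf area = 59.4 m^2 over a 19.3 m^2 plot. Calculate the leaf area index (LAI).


Formula: LAI = total leaf area / ground area  (dimensionless)
LAI = 59.4 m^2 / 19.3 m^2
LAI = 3.08

3.08


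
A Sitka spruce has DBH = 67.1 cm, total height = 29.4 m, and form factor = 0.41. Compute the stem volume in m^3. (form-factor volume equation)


Formula: V = pi * (DBH/200)^2 * H * ff
Radius = DBH/200 = 67.1/200 = 0.3355 m
Radius^2 = 0.3355^2 = 0.11256025 m^2
V = pi * 0.11256025 * 29.4 * 0.41
V = 4.263 m^3

4.263


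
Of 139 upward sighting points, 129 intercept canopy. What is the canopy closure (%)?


Formula: Canopy closure = covered points / total points * 100
Closure = 129 / 139 * 100
Closure = 0.9281 * 100 = 92.8%

92.8


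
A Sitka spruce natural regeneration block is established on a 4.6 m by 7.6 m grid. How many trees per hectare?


Formula: TPH = 10000 m^2/ha / (spacing_x * spacing_y)
Area per tree = 4.6 m * 7.6 m = 34.96 m^2
TPH = 10000 / 34.96 = 286 trees/ha

286


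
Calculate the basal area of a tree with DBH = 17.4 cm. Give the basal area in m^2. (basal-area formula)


Formula: BA = pi * (DBH/2)^2 / 10000  (cm^2 to m^2)
Radius = DBH/2 = 17.4/2 = 8.7 cm
BA = pi * 8.7^2 / 10000
   = 237.7871 cm^2 / 10000
   = 0.0238 m^2

0.0238


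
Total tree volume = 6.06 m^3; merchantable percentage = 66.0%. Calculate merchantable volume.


Formula: MV = V_total * (merchantable_pct / 100)
Merchantable fraction = 66.0% / 100 = 0.66
MV = 6.06 m^3 * 0.66 = 4.0 m^3

4.0


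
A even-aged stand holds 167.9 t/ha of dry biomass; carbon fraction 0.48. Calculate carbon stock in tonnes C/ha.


Formula: Carbon Stock = Biomass * Carbon Fraction
C = 167.9 t/ha * 0.48
C = 80.6 t C/ha

80.6


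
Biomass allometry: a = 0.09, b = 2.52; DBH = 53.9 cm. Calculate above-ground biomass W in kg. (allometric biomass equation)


Formula: W = a * DBH^b  (allometric power law)
DBH^b = 53.9^2.52 = 23099.559
W = 0.09 * 23099.559 = 2079.0 kg

2079.0


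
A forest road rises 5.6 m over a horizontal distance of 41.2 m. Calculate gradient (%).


Formula: Gradient = rise / run * 100
Gradient = 5.6 / 41.2 * 100 = 13.6%

13.6


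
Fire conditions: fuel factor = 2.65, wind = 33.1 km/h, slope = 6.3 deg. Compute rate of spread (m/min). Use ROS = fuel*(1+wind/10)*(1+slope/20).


Formula: ROS = fuel * (1 + wind/10) * (1 + slope/20)
Wind factor = 1 + 33.1/10 = 4.31
Slope factor = 1 + 6.3/20 = 1.315
ROS = 2.65 * 4.31 * 1.315 = 15.02 m/min

15.02


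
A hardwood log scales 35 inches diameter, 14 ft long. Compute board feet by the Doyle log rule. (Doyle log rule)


Doyle: BF = (D - 4)^2 * L / 16
Adjusted diameter = 35 - 4 = 31 in
(D-4)^2 = 31^2 = 961
BF = 961 * 14 / 16 = 841 BF

841


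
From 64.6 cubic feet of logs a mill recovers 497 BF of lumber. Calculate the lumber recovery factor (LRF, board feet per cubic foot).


Formula: LRF = Lumber Output (BF) / Log Input (ft^3)
LRF = 497 BF / 64.6 ft^3
LRF = 7.69 BF/ft^3

7.69


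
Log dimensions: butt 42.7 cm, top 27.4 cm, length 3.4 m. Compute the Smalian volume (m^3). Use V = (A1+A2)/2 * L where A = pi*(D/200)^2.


Smalian: V = (A1 + A2)/2 * L,  A = pi*(D/200)^2
A1 = pi*(42.7/200)^2 = 0.143201 m^2
A2 = pi*(27.4/200)^2 = 0.058965 m^2
V = (0.143201+0.058965)/2*3.4 = 0.3437 m^3

0.3437


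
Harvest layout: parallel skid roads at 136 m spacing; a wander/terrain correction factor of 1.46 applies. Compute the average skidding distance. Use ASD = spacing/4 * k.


Formula: ASD = (spacing / 4) * correction
Uncorrected distance = spacing / 4 = 136 / 4 = 34 m
ASD = 34 * 1.46 = 50 m

50


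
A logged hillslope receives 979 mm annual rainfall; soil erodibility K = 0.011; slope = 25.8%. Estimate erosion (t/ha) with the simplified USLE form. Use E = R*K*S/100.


Formula: E = R * K * S / 100  (simplified USLE)
R * K = 979 * 0.011 = 10.769
E = 10.769 * 25.8 / 100 = 2.78 t/ha

2.78


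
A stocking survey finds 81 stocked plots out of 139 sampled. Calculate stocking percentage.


Formula: Stocking % = stocked plots / total plots * 100
Stocking = 81 / 139 * 100
Stocking = 0.5827 * 100 = 58.3%

58.3


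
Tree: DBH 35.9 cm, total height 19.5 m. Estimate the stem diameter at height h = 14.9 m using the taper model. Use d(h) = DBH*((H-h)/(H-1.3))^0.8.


Taper: d(h) = DBH * ((H - h) / (H - 1.3))^0.8
Numerator = H - h = 19.5 - 14.9 = 4.6 m
Denominator = H - 1.3 = 19.5 - 1.3 = 18.2 m
Ratio = 4.6 / 18.2 = 0.25275
d = 35.9 * 0.25275^0.8 = 11.9 cm

11.9


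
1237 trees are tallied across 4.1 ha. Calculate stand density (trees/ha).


Formula: Stand Density = N_trees / Area_ha
Density = 1237 trees / 4.1 ha
Density = 302 trees/ha

302


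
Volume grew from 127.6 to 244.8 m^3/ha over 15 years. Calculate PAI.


Formula: PAI = (V_T2 - V_T1) / (T2 - T1)
Volume increment = 244.8 - 127.6 = 117.2 m^3/ha
PAI = 117.2 / 15 = 7.81 m^3/ha/year

7.81


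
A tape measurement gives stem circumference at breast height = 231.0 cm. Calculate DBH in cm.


Formula: DBH = C / pi
DBH = 231.0 / pi
pi = 3.14159...
DBH = 73.5 cm

73.5


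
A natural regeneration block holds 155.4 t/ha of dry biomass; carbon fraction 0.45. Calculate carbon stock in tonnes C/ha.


Formula: Carbon Stock = Biomass * Carbon Fraction
C = 155.4 t/ha * 0.45
C = 69.9 t C/ha

69.9


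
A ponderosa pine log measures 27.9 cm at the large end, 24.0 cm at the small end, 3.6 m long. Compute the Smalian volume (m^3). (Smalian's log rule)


Smalian: V = (A1 + A2)/2 * L,  A = pi*(D/200)^2
A1 = pi*(27.9/200)^2 = 0.061136 m^2
A2 = pi*(24.0/200)^2 = 0.045239 m^2
V = (0.061136+0.045239)/2*3.6 = 0.1915 m^3

0.1915


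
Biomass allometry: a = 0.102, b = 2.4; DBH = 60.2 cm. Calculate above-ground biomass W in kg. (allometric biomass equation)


Formula: W = a * DBH^b  (allometric power law)
DBH^b = 60.2^2.4 = 18665.1541
W = 0.102 * 18665.1541 = 1903.8 kg

1903.8


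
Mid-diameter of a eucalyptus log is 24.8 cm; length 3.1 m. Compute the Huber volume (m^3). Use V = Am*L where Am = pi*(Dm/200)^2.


Huber: V = Am * L,  Am = pi*(Dm/200)^2
Am = pi*(24.8/200)^2 = 0.048305 m^2
V = 0.048305*3.1 = 0.1497 m^3

0.1497


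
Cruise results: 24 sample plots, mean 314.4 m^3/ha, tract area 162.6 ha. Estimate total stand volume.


Formula: Total Volume = Mean Volume per ha * Total Area
Total Volume = 314.4 m^3/ha * 162.6 ha
Total Volume = 51121 m^3

51121


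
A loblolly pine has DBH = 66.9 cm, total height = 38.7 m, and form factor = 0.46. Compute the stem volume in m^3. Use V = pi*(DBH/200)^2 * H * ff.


Formula: V = pi * (DBH/200)^2 * H * ff
Radius = DBH/200 = 66.9/200 = 0.3345 m
Radius^2 = 0.3345^2 = 0.11189025 m^2
V = pi * 0.11189025 * 38.7 * 0.46
V = 6.258 m^3

6.258


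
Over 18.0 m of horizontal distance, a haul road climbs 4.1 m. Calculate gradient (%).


Formula: Gradient = rise / run * 100
Gradient = 4.1 / 18.0 * 100 = 22.8%

22.8


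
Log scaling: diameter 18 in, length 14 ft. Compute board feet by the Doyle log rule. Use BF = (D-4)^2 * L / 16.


Doyle: BF = (D - 4)^2 * L / 16
Adjusted diameter = 18 - 4 = 14 in
(D-4)^2 = 14^2 = 196
BF = 196 * 14 / 16 = 172 BF

172


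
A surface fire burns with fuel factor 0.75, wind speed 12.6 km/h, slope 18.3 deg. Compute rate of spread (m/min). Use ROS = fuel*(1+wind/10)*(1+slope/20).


Formula: ROS = fuel * (1 + wind/10) * (1 + slope/20)
Wind factor = 1 + 12.6/10 = 2.26
Slope factor = 1 + 18.3/20 = 1.915
ROS = 0.75 * 2.26 * 1.915 = 3.25 m/min

3.25


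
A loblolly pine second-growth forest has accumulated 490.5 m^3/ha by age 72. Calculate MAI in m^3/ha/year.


Formula: MAI = Total Volume / Stand Age
MAI = 490.5 m^3/ha / 72 years
MAI = 6.81 m^3/ha/year

6.81


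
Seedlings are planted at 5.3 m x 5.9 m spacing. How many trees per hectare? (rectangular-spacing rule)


Formula: TPH = 10000 m^2/ha / (spacing_x * spacing_y)
Area per tree = 5.3 m * 5.9 m = 31.27 m^2
TPH = 10000 / 31.27 = 320 trees/ha

320


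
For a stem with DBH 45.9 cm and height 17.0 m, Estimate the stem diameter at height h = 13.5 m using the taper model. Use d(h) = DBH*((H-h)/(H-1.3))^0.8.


Taper: d(h) = DBH * ((H - h) / (H - 1.3))^0.8
Numerator = H - h = 17.0 - 13.5 = 3.5 m
Denominator = H - 1.3 = 17.0 - 1.3 = 15.7 m
Ratio = 3.5 / 15.7 = 0.22293
d = 45.9 * 0.22293^0.8 = 13.8 cm

13.8


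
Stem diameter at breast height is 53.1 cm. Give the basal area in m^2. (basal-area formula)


Formula: BA = pi * (DBH/2)^2 / 10000  (cm^2 to m^2)
Radius = DBH/2 = 53.1/2 = 26.55 cm
BA = pi * 26.55^2 / 10000
   = 2214.5165 cm^2 / 10000
   = 0.2215 m^2

0.2215


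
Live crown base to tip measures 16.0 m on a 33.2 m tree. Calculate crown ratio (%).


Formula: Crown Ratio = (Crown Length / Total Height) * 100
CR = (16.0 m / 33.2 m) * 100
CR = 0.4819 * 100 = 48.2%

48.2


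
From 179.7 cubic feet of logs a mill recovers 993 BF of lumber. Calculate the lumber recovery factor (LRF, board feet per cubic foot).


Formula: LRF = Lumber Output (BF) / Log Input (ft^3)
LRF = 993 BF / 179.7 ft^3
LRF = 5.53 BF/ft^3

5.53


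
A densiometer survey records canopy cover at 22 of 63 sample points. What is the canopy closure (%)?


Formula: Canopy closure = covered points / total points * 100
Closure = 22 / 63 * 100
Closure = 0.3492 * 100 = 34.9%

34.9


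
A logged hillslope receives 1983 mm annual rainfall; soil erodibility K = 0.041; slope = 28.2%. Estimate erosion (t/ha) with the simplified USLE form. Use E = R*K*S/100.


Formula: E = R * K * S / 100  (simplified USLE)
R * K = 1983 * 0.041 = 81.303
E = 81.303 * 28.2 / 100 = 22.93 t/ha

22.93


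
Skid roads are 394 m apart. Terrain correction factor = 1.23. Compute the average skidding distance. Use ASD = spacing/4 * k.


Formula: ASD = (spacing / 4) * correction
Uncorrected distance = spacing / 4 = 394 / 4 = 98.5 m
ASD = 98.5 * 1.23 = 121 m

121


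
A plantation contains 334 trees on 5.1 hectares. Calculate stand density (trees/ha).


Formula: Stand Density = N_trees / Area_ha
Density = 334 trees / 5.1 ha
Density = 65 trees/ha

65


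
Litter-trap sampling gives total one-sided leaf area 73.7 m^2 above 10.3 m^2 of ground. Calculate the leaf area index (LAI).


Formula: LAI = total leaf area / ground area  (dimensionless)
LAI = 73.7 m^2 / 10.3 m^2
LAI = 7.16

7.16


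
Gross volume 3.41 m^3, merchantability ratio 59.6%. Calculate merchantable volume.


Formula: MV = V_total * (merchantable_pct / 100)
Merchantable fraction = 59.6% / 100 = 0.596
MV = 3.41 m^3 * 0.596 = 2.032 m^3

2.032


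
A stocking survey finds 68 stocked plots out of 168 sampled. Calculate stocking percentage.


Formula: Stocking % = stocked plots / total plots * 100
Stocking = 68 / 168 * 100
Stocking = 0.4048 * 100 = 40.5%

40.5


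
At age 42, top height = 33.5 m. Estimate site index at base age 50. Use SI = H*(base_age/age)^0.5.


Formula: SI = H_dom * (base_age / age)^0.5
Age ratio = 50 / 42 = 1.19048
sqrt(age_ratio) = 1.09109
SI = 33.5 * 1.09109 = 36.6 m

36.6


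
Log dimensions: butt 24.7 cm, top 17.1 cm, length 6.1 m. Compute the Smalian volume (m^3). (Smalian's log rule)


Smalian: V = (A1 + A2)/2 * L,  A = pi*(D/200)^2
A1 = pi*(24.7/200)^2 = 0.047916 m^2
A2 = pi*(17.1/200)^2 = 0.022966 m^2
V = (0.047916+0.022966)/2*6.1 = 0.2162 m^3

0.2162


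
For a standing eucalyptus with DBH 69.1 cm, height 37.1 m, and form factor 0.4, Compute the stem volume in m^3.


Formula: V = pi * (DBH/200)^2 * H * ff
Radius = DBH/200 = 69.1/200 = 0.3455 m
Radius^2 = 0.3455^2 = 0.11937025 m^2
V = pi * 0.11937025 * 37.1 * 0.4
V = 5.565 m^3

5.565


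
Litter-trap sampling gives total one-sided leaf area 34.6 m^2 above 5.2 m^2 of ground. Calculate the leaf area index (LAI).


Formula: LAI = total leaf area / ground area  (dimensionless)
LAI = 34.6 m^2 / 5.2 m^2
LAI = 6.65

6.65


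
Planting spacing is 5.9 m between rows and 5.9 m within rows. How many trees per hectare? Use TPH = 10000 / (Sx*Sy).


Formula: TPH = 10000 m^2/ha / (spacing_x * spacing_y)
Area per tree = 5.9 m * 5.9 m = 34.81 m^2
TPH = 10000 / 34.81 = 287 trees/ha

287


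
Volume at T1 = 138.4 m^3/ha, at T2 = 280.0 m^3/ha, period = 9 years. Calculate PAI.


Formula: PAI = (V_T2 - V_T1) / (T2 - T1)
Volume increment = 280.0 - 138.4 = 141.6 m^3/ha
PAI = 141.6 / 9 = 15.73 m^3/ha/year

15.73


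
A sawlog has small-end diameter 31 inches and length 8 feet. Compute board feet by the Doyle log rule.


Doyle: BF = (D - 4)^2 * L / 16
Adjusted diameter = 31 - 4 = 27 in
(D-4)^2 = 27^2 = 729
BF = 729 * 8 / 16 = 365 BF

365


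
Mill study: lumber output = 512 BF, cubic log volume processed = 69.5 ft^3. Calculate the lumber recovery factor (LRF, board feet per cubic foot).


Formula: LRF = Lumber Output (BF) / Log Input (ft^3)
LRF = 512 BF / 69.5 ft^3
LRF = 7.37 BF/ft^3

7.37


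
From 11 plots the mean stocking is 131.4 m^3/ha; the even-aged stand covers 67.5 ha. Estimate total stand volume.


Formula: Total Volume = Mean Volume per ha * Total Area
Total Volume = 131.4 m^3/ha * 67.5 ha
Total Volume = 8870 m^3

8870


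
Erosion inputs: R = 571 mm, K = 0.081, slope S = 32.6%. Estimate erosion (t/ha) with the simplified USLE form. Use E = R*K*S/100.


Formula: E = R * K * S / 100  (simplified USLE)
R * K = 571 * 0.081 = 46.251
E = 46.251 * 32.6 / 100 = 15.08 t/ha

15.08


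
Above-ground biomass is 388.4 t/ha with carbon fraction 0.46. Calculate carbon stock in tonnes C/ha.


Formula: Carbon Stock = Biomass * Carbon Fraction
C = 388.4 t/ha * 0.46
C = 178.7 t C/ha

178.7


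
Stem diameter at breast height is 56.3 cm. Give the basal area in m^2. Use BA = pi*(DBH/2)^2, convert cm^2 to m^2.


Formula: BA = pi * (DBH/2)^2 / 10000  (cm^2 to m^2)
Radius = DBH/2 = 56.3/2 = 28.15 cm
BA = pi * 28.15^2 / 10000
   = 2489.4687 cm^2 / 10000
   = 0.2489 m^2

0.2489


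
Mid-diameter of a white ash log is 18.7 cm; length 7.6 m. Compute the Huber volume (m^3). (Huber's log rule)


Huber: V = Am * L,  Am = pi*(Dm/200)^2
Am = pi*(18.7/200)^2 = 0.027465 m^2
V = 0.027465*7.6 = 0.2087 m^3

0.2087


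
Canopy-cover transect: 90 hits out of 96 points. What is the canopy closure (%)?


Formula: Canopy closure = covered points / total points * 100
Closure = 90 / 96 * 100
Closure = 0.9375 * 100 = 93.8%

93.8


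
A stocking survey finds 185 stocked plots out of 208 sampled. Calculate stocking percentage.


Formula: Stocking % = stocked plots / total plots * 100
Stocking = 185 / 208 * 100
Stocking = 0.8894 * 100 = 88.9%

88.9


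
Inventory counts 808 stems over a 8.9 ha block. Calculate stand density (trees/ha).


Formula: Stand Density = N_trees / Area_ha
Density = 808 trees / 8.9 ha
Density = 91 trees/ha

91


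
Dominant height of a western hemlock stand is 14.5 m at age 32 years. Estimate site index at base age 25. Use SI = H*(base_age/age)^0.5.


Formula: SI = H_dom * (base_age / age)^0.5
Age ratio = 25 / 32 = 0.78125
sqrt(age_ratio) = 0.88388
SI = 14.5 * 0.88388 = 12.8 m

12.8


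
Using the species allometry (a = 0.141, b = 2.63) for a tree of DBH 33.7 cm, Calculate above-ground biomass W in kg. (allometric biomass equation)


Formula: W = a * DBH^b  (allometric power law)
DBH^b = 33.7^2.63 = 10415.1766
W = 0.141 * 10415.1766 = 1468.5 kg

1468.5


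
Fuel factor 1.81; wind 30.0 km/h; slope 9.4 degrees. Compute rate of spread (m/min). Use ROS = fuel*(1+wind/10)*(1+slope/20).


Formula: ROS = fuel * (1 + wind/10) * (1 + slope/20)
Wind factor = 1 + 30.0/10 = 4.0
Slope factor = 1 + 9.4/20 = 1.47
ROS = 1.81 * 4.0 * 1.47 = 10.64 m/min

10.64


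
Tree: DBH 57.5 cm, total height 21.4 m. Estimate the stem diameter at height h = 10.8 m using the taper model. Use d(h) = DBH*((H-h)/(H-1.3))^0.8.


Taper: d(h) = DBH * ((H - h) / (H - 1.3))^0.8
Numerator = H - h = 21.4 - 10.8 = 10.6 m
Denominator = H - 1.3 = 21.4 - 1.3 = 20.1 m
Ratio = 10.6 / 20.1 = 0.52736
d = 57.5 * 0.52736^0.8 = 34.5 cm

34.5


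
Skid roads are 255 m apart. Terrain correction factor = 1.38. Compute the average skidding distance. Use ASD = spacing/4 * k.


Formula: ASD = (spacing / 4) * correction
Uncorrected distance = spacing / 4 = 255 / 4 = 63.75 m
ASD = 63.75 * 1.38 = 88 m

88


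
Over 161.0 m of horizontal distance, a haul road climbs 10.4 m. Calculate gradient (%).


Formula: Gradient = rise / run * 100
Gradient = 10.4 / 161.0 * 100 = 6.5%

6.5


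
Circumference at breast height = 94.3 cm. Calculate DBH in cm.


Formula: DBH = C / pi
DBH = 94.3 / pi
pi = 3.14159...
DBH = 30.0 cm

30.0


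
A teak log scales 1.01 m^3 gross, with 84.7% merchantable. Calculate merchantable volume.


Formula: MV = V_total * (merchantable_pct / 100)
Merchantable fraction = 84.7% / 100 = 0.847
MV = 1.01 m^3 * 0.847 = 0.855 m^3

0.855


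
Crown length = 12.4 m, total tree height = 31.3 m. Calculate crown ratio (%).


Formula: Crown Ratio = (Crown Length / Total Height) * 100
CR = (12.4 m / 31.3 m) * 100
CR = 0.3962 * 100 = 39.6%

39.6


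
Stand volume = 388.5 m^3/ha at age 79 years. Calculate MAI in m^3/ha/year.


Formula: MAI = Total Volume / Stand Age
MAI = 388.5 m^3/ha / 79 years
MAI = 4.92 m^3/ha/year

4.92


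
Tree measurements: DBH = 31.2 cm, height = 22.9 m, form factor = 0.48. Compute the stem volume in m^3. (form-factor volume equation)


Formula: V = pi * (DBH/200)^2 * H * ff
Radius = DBH/200 = 31.2/200 = 0.156 m
Radius^2 = 0.156^2 = 0.024336 m^2
V = pi * 0.024336 * 22.9 * 0.48
V = 0.84 m^3

0.84


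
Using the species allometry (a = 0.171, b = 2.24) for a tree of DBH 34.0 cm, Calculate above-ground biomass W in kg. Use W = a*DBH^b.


Formula: W = a * DBH^b  (allometric power law)
DBH^b = 34.0^2.24 = 2694.7146
W = 0.171 * 2694.7146 = 460.8 kg

460.8


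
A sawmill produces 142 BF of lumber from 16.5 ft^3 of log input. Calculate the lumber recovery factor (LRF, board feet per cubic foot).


Formula: LRF = Lumber Output (BF) / Log Input (ft^3)
LRF = 142 BF / 16.5 ft^3
LRF = 8.61 BF/ft^3

8.61


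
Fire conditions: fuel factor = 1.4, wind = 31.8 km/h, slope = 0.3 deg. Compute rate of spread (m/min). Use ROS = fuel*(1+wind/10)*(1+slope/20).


Formula: ROS = fuel * (1 + wind/10) * (1 + slope/20)
Wind factor = 1 + 31.8/10 = 4.18
Slope factor = 1 + 0.3/20 = 1.015
ROS = 1.4 * 4.18 * 1.015 = 5.94 m/min

5.94


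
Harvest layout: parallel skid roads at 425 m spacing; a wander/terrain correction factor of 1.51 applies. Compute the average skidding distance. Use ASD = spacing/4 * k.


Formula: ASD = (spacing / 4) * correction
Uncorrected distance = spacing / 4 = 425 / 4 = 106.25 m
ASD = 106.25 * 1.51 = 160 m

160


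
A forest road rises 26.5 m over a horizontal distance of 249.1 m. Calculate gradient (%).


Formula: Gradient = rise / run * 100
Gradient = 26.5 / 249.1 * 100 = 10.6%

10.6


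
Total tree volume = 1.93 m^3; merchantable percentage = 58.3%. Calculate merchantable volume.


Formula: MV = V_total * (merchantable_pct / 100)
Merchantable fraction = 58.3% / 100 = 0.583
MV = 1.93 m^3 * 0.583 = 1.125 m^3

1.125


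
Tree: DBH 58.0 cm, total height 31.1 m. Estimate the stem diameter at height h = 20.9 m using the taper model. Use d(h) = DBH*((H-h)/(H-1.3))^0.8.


Taper: d(h) = DBH * ((H - h) / (H - 1.3))^0.8
Numerator = H - h = 31.1 - 20.9 = 10.2 m
Denominator = H - 1.3 = 31.1 - 1.3 = 29.8 m
Ratio = 10.2 / 29.8 = 0.34228
d = 58.0 * 0.34228^0.8 = 24.6 cm

24.6


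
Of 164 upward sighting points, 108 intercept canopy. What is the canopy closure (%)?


Formula: Canopy closure = covered points / total points * 100
Closure = 108 / 164 * 100
Closure = 0.6585 * 100 = 65.9%

65.9


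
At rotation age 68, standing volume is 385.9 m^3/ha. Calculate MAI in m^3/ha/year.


Formula: MAI = Total Volume / Stand Age
MAI = 385.9 m^3/ha / 68 years
MAI = 5.68 m^3/ha/year

5.68


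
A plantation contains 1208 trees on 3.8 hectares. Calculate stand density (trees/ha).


Formula: Stand Density = N_trees / Area_ha
Density = 1208 trees / 3.8 ha
Density = 318 trees/ha

318


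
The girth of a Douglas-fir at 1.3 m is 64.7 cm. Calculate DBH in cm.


Formula: DBH = C / pi
DBH = 64.7 / pi
pi = 3.14159...
DBH = 20.6 cm

20.6


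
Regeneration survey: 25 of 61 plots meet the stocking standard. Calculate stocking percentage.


Formula: Stocking % = stocked plots / total plots * 100
Stocking = 25 / 61 * 100
Stocking = 0.4098 * 100 = 41.0%

41.0


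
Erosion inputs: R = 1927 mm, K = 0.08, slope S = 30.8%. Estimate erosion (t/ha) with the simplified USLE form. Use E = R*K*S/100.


Formula: E = R * K * S / 100  (simplified USLE)
R * K = 1927 * 0.08 = 154.16
E = 154.16 * 30.8 / 100 = 47.48 t/ha

47.48


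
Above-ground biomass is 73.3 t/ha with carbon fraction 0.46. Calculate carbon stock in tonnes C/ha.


Formula: Carbon Stock = Biomass * Carbon Fraction
C = 73.3 t/ha * 0.46
C = 33.7 t C/ha

33.7


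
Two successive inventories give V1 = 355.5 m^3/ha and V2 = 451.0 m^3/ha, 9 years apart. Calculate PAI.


Formula: PAI = (V_T2 - V_T1) / (T2 - T1)
Volume increment = 451.0 - 355.5 = 95.5 m^3/ha
PAI = 95.5 / 9 = 10.61 m^3/ha/year

10.61


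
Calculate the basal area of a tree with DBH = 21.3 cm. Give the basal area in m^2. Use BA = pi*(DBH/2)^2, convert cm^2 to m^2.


Formula: BA = pi * (DBH/2)^2 / 10000  (cm^2 to m^2)
Radius = DBH/2 = 21.3/2 = 10.65 cm
BA = pi * 10.65^2 / 10000
   = 356.3273 cm^2 / 10000
   = 0.0356 m^2

0.0356


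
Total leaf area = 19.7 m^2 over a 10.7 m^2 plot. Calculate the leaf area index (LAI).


Formula: LAI = total leaf area / ground area  (dimensionless)
LAI = 19.7 m^2 / 10.7 m^2
LAI = 1.84

1.84


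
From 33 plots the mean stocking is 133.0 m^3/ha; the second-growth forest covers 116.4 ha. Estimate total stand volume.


Formula: Total Volume = Mean Volume per ha * Total Area
Total Volume = 133.0 m^3/ha * 116.4 ha
Total Volume = 15481 m^3

15481


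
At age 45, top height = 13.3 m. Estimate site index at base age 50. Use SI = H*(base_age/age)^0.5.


Formula: SI = H_dom * (base_age / age)^0.5
Age ratio = 50 / 45 = 1.11111
sqrt(age_ratio) = 1.05409
SI = 13.3 * 1.05409 = 14.0 m

14.0


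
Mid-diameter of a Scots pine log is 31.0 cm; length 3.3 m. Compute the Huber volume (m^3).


Huber: V = Am * L,  Am = pi*(Dm/200)^2
Am = pi*(31.0/200)^2 = 0.075477 m^2
V = 0.075477*3.3 = 0.2491 m^3

0.2491


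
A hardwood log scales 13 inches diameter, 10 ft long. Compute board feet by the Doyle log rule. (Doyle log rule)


Doyle: BF = (D - 4)^2 * L / 16
Adjusted diameter = 13 - 4 = 9 in
(D-4)^2 = 9^2 = 81
BF = 81 * 10 / 16 = 51 BF

51


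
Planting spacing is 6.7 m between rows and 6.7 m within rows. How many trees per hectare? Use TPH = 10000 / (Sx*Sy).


Formula: TPH = 10000 m^2/ha / (spacing_x * spacing_y)
Area per tree = 6.7 m * 6.7 m = 44.89 m^2
TPH = 10000 / 44.89 = 223 trees/ha

223


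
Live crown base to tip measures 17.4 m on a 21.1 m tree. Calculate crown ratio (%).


Formula: Crown Ratio = (Crown Length / Total Height) * 100
CR = (17.4 m / 21.1 m) * 100
CR = 0.8246 * 100 = 82.5%

82.5


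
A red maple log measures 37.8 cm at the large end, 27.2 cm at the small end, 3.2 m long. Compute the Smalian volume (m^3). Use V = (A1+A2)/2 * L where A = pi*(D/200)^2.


Smalian: V = (A1 + A2)/2 * L,  A = pi*(D/200)^2
A1 = pi*(37.8/200)^2 = 0.112221 m^2
A2 = pi*(27.2/200)^2 = 0.058107 m^2
V = (0.112221+0.058107)/2*3.2 = 0.2725 m^3

0.2725


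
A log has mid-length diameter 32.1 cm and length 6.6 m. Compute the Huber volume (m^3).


Huber: V = Am * L,  Am = pi*(Dm/200)^2
Am = pi*(32.1/200)^2 = 0.080928 m^2
V = 0.080928*6.6 = 0.5341 m^3

0.5341


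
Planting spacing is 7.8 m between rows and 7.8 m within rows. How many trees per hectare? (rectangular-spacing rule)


Formula: TPH = 10000 m^2/ha / (spacing_x * spacing_y)
Area per tree = 7.8 m * 7.8 m = 60.84 m^2
TPH = 10000 / 60.84 = 164 trees/ha

164


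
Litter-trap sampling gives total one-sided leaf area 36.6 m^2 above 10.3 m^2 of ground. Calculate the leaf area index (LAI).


Formula: LAI = total leaf area / ground area  (dimensionless)
LAI = 36.6 m^2 / 10.3 m^2
LAI = 3.55

3.55


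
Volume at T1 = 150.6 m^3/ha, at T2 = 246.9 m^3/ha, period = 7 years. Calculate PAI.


Formula: PAI = (V_T2 - V_T1) / (T2 - T1)
Volume increment = 246.9 - 150.6 = 96.3 m^3/ha
PAI = 96.3 / 7 = 13.76 m^3/ha/year

13.76


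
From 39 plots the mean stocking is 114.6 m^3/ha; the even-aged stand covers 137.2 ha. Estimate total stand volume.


Formula: Total Volume = Mean Volume per ha * Total Area
Total Volume = 114.6 m^3/ha * 137.2 ha
Total Volume = 15723 m^3

15723


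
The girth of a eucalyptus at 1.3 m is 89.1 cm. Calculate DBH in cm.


Formula: DBH = C / pi
DBH = 89.1 / pi
pi = 3.14159...
DBH = 28.4 cm

28.4


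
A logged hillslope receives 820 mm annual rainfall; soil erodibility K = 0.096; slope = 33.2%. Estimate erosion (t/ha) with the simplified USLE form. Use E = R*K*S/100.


Formula: E = R * K * S / 100  (simplified USLE)
R * K = 820 * 0.096 = 78.72
E = 78.72 * 33.2 / 100 = 26.14 t/ha

26.14


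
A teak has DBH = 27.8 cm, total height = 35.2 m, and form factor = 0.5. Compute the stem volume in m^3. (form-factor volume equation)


Formula: V = pi * (DBH/200)^2 * H * ff
Radius = DBH/200 = 27.8/200 = 0.139 m
Radius^2 = 0.139^2 = 0.019321 m^2
V = pi * 0.019321 * 35.2 * 0.5
V = 1.068 m^3

1.068


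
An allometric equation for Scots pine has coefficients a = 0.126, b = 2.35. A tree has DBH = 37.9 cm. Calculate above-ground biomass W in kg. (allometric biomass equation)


Formula: W = a * DBH^b  (allometric power law)
DBH^b = 37.9^2.35 = 5126.2779
W = 0.126 * 5126.2779 = 645.9 kg

645.9


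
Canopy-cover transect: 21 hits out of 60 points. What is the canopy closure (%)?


Formula: Canopy closure = covered points / total points * 100
Closure = 21 / 60 * 100
Closure = 0.35 * 100 = 35.0%

35.0


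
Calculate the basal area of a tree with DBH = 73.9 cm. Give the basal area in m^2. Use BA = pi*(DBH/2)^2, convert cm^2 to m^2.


Formula: BA = pi * (DBH/2)^2 / 10000  (cm^2 to m^2)
Radius = DBH/2 = 73.9/2 = 36.95 cm
BA = pi * 36.95^2 / 10000
   = 4289.2243 cm^2 / 10000
   = 0.4289 m^2

0.4289


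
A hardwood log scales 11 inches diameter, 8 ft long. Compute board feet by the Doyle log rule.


Doyle: BF = (D - 4)^2 * L / 16
Adjusted diameter = 11 - 4 = 7 in
(D-4)^2 = 7^2 = 49
BF = 49 * 8 / 16 = 25 BF

25


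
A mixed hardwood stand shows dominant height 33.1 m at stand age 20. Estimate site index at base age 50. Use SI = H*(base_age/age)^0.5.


Formula: SI = H_dom * (base_age / age)^0.5
Age ratio = 50 / 20 = 2.5
sqrt(age_ratio) = 1.58114
SI = 33.1 * 1.58114 = 52.3 m

52.3


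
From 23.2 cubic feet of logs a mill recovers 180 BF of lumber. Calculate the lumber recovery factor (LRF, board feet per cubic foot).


Formula: LRF = Lumber Output (BF) / Log Input (ft^3)
LRF = 180 BF / 23.2 ft^3
LRF = 7.76 BF/ft^3

7.76


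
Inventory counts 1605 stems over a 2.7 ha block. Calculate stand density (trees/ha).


Formula: Stand Density = N_trees / Area_ha
Density = 1605 trees / 2.7 ha
Density = 594 trees/ha

594


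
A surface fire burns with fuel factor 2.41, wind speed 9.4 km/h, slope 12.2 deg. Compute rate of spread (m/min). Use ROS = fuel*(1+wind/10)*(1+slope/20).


Formula: ROS = fuel * (1 + wind/10) * (1 + slope/20)
Wind factor = 1 + 9.4/10 = 1.94
Slope factor = 1 + 12.2/20 = 1.61
ROS = 2.41 * 1.94 * 1.61 = 7.53 m/min

7.53


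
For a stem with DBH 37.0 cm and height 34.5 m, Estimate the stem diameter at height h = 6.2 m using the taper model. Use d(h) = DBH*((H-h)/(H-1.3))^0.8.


Taper: d(h) = DBH * ((H - h) / (H - 1.3))^0.8
Numerator = H - h = 34.5 - 6.2 = 28.3 m
Denominator = H - 1.3 = 34.5 - 1.3 = 33.2 m
Ratio = 28.3 / 33.2 = 0.85241
d = 37.0 * 0.85241^0.8 = 32.6 cm

32.6


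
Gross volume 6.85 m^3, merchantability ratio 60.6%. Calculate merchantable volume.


Formula: MV = V_total * (merchantable_pct / 100)
Merchantable fraction = 60.6% / 100 = 0.606
MV = 6.85 m^3 * 0.606 = 4.151 m^3

4.151


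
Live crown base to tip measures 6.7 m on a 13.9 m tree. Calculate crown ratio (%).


Formula: Crown Ratio = (Crown Length / Total Height) * 100
CR = (6.7 m / 13.9 m) * 100
CR = 0.482 * 100 = 48.2%

48.2


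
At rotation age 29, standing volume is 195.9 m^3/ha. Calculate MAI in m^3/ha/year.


Formula: MAI = Total Volume / Stand Age
MAI = 195.9 m^3/ha / 29 years
MAI = 6.76 m^3/ha/year

6.76


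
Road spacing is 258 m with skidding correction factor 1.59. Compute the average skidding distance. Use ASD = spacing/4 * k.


Formula: ASD = (spacing / 4) * correction
Uncorrected distance = spacing / 4 = 258 / 4 = 64.5 m
ASD = 64.5 * 1.59 = 103 m

103
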